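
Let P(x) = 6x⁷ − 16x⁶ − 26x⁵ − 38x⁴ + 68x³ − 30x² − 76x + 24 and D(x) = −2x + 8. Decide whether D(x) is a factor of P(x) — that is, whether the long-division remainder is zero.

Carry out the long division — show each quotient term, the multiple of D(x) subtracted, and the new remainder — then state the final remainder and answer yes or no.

R(x) = 8, so D(x) is not a factor of P(x). no

Step 1: lead(6x⁷ − 16x⁶ − 26x⁵ − 38x⁴ + 68x³ − 30x² − 76x + 24) ÷ lead(D) = 6x⁷ ÷ −2x = −3x⁶. Subtract (−3x⁶)·D = 6x⁷ − 24x⁶. Remainder: 8x⁶ − 26x⁵ − 38x⁴ + 68x³ − 30x² − 76x + 24.
Step 2: lead(8x⁶ − 26x⁵ − 38x⁴ + 68x³ − 30x² − 76x + 24) ÷ lead(D) = 8x⁶ ÷ −2x = −4x⁵. Subtract (−4x⁵)·D = 8x⁶ − 32x⁵. Remainder: 6x⁵ − 38x⁴ + 68x³ − 30x² − 76x + 24.
Step 3: lead(6x⁵ − 38x⁴ + 68x³ − 30x² − 76x + 24) ÷ lead(D) = 6x⁵ ÷ −2x = −3x⁴. Subtract (−3x⁴)·D = 6x⁵ − 24x⁴. Remainder: −14x⁴ + 68x³ − 30x² − 76x + 24.
Step 4: lead(−14x⁴ + 68x³ − 30x² − 76x + 24) ÷ lead(D) = −14x⁴ ÷ −2x = 7x³. Subtract (7x³)·D = −14x⁴ + 56x³. Remainder: 12x³ − 30x² − 76x + 24.
Step 5: lead(12x³ − 30x² − 76x + 24) ÷ lead(D) = 12x³ ÷ −2x = −6x². Subtract (−6x²)·D = 12x³ − 48x². Remainder: 18x² − 76x + 24.
Step 6: lead(18x² − 76x + 24) ÷ lead(D) = 18x² ÷ −2x = −9x. Subtract (−9x)·D = 18x² − 72x. Remainder: −4x + 24.
Step 7: lead(−4x + 24) ÷ lead(D) = −4x ÷ −2x = 2. Subtract (2)·D = −4x + 16. Remainder: 8.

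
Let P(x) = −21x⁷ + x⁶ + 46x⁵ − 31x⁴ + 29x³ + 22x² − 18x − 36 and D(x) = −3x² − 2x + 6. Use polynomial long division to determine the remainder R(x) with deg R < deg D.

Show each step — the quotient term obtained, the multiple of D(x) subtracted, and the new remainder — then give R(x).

Step 1: lead(−21x⁷ + x⁶ + 46x⁵ − 31x⁴ + 29x³ + 22x² − 18x − 36) ÷ lead(D) = −21x⁷ ÷ −3x² = 7x⁵. Subtract (7x⁵)·D = −21x⁷ − 14x⁶ + 42x⁵. Remainder: 15x⁶ + 4x⁵ − 31x⁴ + 29x³ + 22x² − 18x − 36.
Step 2: lead(15x⁶ + 4x⁵ − 31x⁴ + 29x³ + 22x² − 18x − 36) ÷ lead(D) = 15x⁶ ÷ −3x² = −5x⁴. Subtract (−5x⁴)·D = 15x⁶ + 10x⁵ − 30x⁴. Remainder: −6x⁵ − x⁴ + 29x³ + 22x² − 18x − 36.
Step 3: lead(−6x⁵ − x⁴ + 29x³ + 22x² − 18x − 36) ÷ lead(D) = −6x⁵ ÷ −3x² = 2x³. Subtract (2x³)·D = −6x⁵ − 4x⁴ + 12x³. Remainder: 3x⁴ + 17x³ + 22x² − 18x − 36.
Step 4: lead(3x⁴ + 17x³ + 22x² − 18x − 36) ÷ lead(D) = 3x⁴ ÷ −3x² = −x². Subtract (−x²)·D = 3x⁴ + 2x³ − 6x². Remainder: 15x³ + 28x² − 18x − 36.
Step 5: lead(15x³ + 28x² − 18x − 36) ÷ lead(D) = 15x³ ÷ −3x² = −5x. Subtract (−5x)·D = 15x³ + 10x² − 30x. Remainder: 18x² + 12x − 36.
Step 6: lead(18x² + 12x − 36) ÷ lead(D) = 18x² ÷ −3x² = −6. Subtract (−6)·D = 18x² + 12x − 36. Remainder: 0.

R(x) = 0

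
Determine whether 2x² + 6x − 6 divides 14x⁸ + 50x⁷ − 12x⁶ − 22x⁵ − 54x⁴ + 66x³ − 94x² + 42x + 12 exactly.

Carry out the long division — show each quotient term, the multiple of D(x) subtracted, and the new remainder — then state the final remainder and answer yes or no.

Step 1: lead(14x⁸ + 50x⁷ − 12x⁶ − 22x⁵ − 54x⁴ + 66x³ − 94x² + 42x + 12) ÷ lead(D) = 14x⁸ ÷ 2x² = 7x⁶. Subtract (7x⁶)·D = 14x⁸ + 42x⁷ − 42x⁶. Remainder: 8x⁷ + 30x⁶ − 22x⁵ − 54x⁴ + 66x³ − 94x² + 42x + 12.
Step 2: lead(8x⁷ + 30x⁶ − 22x⁵ − 54x⁴ + 66x³ − 94x² + 42x + 12) ÷ lead(D) = 8x⁷ ÷ 2x² = 4x⁵. Subtract (4x⁵)·D = 8x⁷ + 24x⁶ − 24x⁵. Remainder: 6x⁶ + 2x⁵ − 54x⁴ + 66x³ − 94x² + 42x + 12.
Step 3: lead(6x⁶ + 2x⁵ − 54x⁴ + 66x³ − 94x² + 42x + 12) ÷ lead(D) = 6x⁶ ÷ 2x² = 3x⁴. Subtract (3x⁴)·D = 6x⁶ + 18x⁵ − 18x⁴. Remainder: −16x⁵ − 36x⁴ + 66x³ − 94x² + 42x + 12.
Step 4: lead(−16x⁵ − 36x⁴ + 66x³ − 94x² + 42x + 12) ÷ lead(D) = −16x⁵ ÷ 2x² = −8x³. Subtract (−8x³)·D = −16x⁵ − 48x⁴ + 48x³. Remainder: 12x⁴ + 18x³ − 94x² + 42x + 12.
Step 5: lead(12x⁴ + 18x³ − 94x² + 42x + 12) ÷ lead(D) = 12x⁴ ÷ 2x² = 6x². Subtract (6x²)·D = 12x⁴ + 36x³ − 36x². Remainder: −18x³ − 58x² + 42x + 12.
Step 6: lead(−18x³ − 58x² + 42x + 12) ÷ lead(D) = −18x³ ÷ 2x² = −9x. Subtract (−9x)·D = −18x³ − 54x² + 54x. Remainder: −4x² − 12x + 12.
Step 7: lead(−4x² − 12x + 12) ÷ lead(D) = −4x² ÷ 2x² = −2. Subtract (−2)·D = −4x² − 12x + 12. Remainder: 0.

R(x) = 0, so D(x) is a factor of P(x). yes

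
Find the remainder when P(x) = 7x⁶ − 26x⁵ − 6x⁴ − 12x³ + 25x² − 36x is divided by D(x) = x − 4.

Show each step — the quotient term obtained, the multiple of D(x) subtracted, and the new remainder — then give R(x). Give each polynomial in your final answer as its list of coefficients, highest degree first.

R = [0]

Step 1: lead(7x⁶ − 26x⁵ − 6x⁴ − 12x³ + 25x² − 36x) ÷ lead(D) = 7x⁶ ÷ x = 7x⁵. Subtract (7x⁵)·D = 7x⁶ − 28x⁵. Remainder: 2x⁵ − 6x⁴ − 12x³ + 25x² − 36x.
Step 2: lead(2x⁵ − 6x⁴ − 12x³ + 25x² − 36x) ÷ lead(D) = 2x⁵ ÷ x = 2x⁴. Subtract (2x⁴)·D = 2x⁵ − 8x⁴. Remainder: 2x⁴ − 12x³ + 25x² − 36x.
Step 3: lead(2x⁴ − 12x³ + 25x² − 36x) ÷ lead(D) = 2x⁴ ÷ x = 2x³. Subtract (2x³)·D = 2x⁴ − 8x³. Remainder: −4x³ + 25x² − 36x.
Step 4: lead(−4x³ + 25x² − 36x) ÷ lead(D) = −4x³ ÷ x = −4x². Subtract (−4x²)·D = −4x³ + 16x². Remainder: 9x² − 36x.
Step 5: lead(9x² − 36x) ÷ lead(D) = 9x² ÷ x = 9x. Subtract (9x)·D = 9x² − 36x. Remainder: 0.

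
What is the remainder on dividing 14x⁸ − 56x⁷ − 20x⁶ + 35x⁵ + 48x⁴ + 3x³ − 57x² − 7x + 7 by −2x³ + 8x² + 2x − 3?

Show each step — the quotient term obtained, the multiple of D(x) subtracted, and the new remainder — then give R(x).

R(x) = −8

Step 1: lead(14x⁸ − 56x⁷ − 20x⁶ + 35x⁵ + 48x⁴ + 3x³ − 57x² − 7x + 7) ÷ lead(D) = 14x⁸ ÷ −2x³ = −7x⁵. Subtract (−7x⁵)·D = 14x⁸ − 56x⁷ − 14x⁶ + 21x⁵. Remainder: −6x⁶ + 14x⁵ + 48x⁴ + 3x³ − 57x² − 7x + 7.
Step 2: lead(−6x⁶ + 14x⁵ + 48x⁴ + 3x³ − 57x² − 7x + 7) ÷ lead(D) = −6x⁶ ÷ −2x³ = 3x³. Subtract (3x³)·D = −6x⁶ + 24x⁵ + 6x⁴ − 9x³. Remainder: −10x⁵ + 42x⁴ + 12x³ − 57x² − 7x + 7.
Step 3: lead(−10x⁵ + 42x⁴ + 12x³ − 57x² − 7x + 7) ÷ lead(D) = −10x⁵ ÷ −2x³ = 5x². Subtract (5x²)·D = −10x⁵ + 40x⁴ + 10x³ − 15x². Remainder: 2x⁴ + 2x³ − 42x² − 7x + 7.
Step 4: lead(2x⁴ + 2x³ − 42x² − 7x + 7) ÷ lead(D) = 2x⁴ ÷ −2x³ = −x. Subtract (−x)·D = 2x⁴ − 8x³ − 2x² + 3x. Remainder: 10x³ − 40x² − 10x + 7.
Step 5: lead(10x³ − 40x² − 10x + 7) ÷ lead(D) = 10x³ ÷ −2x³ = −5. Subtract (−5)·D = 10x³ − 40x² − 10x + 15. Remainder: −8.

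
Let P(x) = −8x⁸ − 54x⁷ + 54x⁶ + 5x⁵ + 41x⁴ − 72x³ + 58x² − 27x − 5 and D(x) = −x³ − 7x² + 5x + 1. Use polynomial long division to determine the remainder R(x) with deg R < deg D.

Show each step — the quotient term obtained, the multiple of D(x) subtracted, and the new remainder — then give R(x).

Step 1: lead(−8x⁸ − 54x⁷ + 54x⁶ + 5x⁵ + 41x⁴ − 72x³ + 58x² − 27x − 5) ÷ lead(D) = −8x⁸ ÷ −x³ = 8x⁵. Subtract (8x⁵)·D = −8x⁸ − 56x⁷ + 40x⁶ + 8x⁵. Remainder: 2x⁷ + 14x⁶ − 3x⁵ + 41x⁴ − 72x³ + 58x² − 27x − 5.
Step 2: lead(2x⁷ + 14x⁶ − 3x⁵ + 41x⁴ − 72x³ + 58x² − 27x − 5) ÷ lead(D) = 2x⁷ ÷ −x³ = −2x⁴. Subtract (−2x⁴)·D = 2x⁷ + 14x⁶ − 10x⁵ − 2x⁴. Remainder: 7x⁵ + 43x⁴ − 72x³ + 58x² − 27x − 5.
Step 3: lead(7x⁵ + 43x⁴ − 72x³ + 58x² − 27x − 5) ÷ lead(D) = 7x⁵ ÷ −x³ = −7x². Subtract (−7x²)·D = 7x⁵ + 49x⁴ − 35x³ − 7x². Remainder: −6x⁴ − 37x³ + 65x² − 27x − 5.
Step 4: lead(−6x⁴ − 37x³ + 65x² − 27x − 5) ÷ lead(D) = −6x⁴ ÷ −x³ = 6x. Subtract (6x)·D = −6x⁴ − 42x³ + 30x² + 6x. Remainder: 5x³ + 35x² − 33x − 5.
Step 5: lead(5x³ + 35x² − 33x − 5) ÷ lead(D) = 5x³ ÷ −x³ = −5. Subtract (−5)·D = 5x³ + 35x² − 25x − 5. Remainder: −8x.

R(x) = −8x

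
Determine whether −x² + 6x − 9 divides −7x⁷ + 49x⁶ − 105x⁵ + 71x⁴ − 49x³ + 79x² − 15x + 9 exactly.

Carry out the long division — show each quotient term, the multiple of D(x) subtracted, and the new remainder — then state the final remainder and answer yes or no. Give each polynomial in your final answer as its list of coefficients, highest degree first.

Step 1: lead(−7x⁷ + 49x⁶ − 105x⁵ + 71x⁴ − 49x³ + 79x² − 15x + 9) ÷ lead(D) = −7x⁷ ÷ −x² = 7x⁵. Subtract (7x⁵)·D = −7x⁷ + 42x⁶ − 63x⁵. Remainder: 7x⁶ − 42x⁵ + 71x⁴ − 49x³ + 79x² − 15x + 9.
Step 2: lead(7x⁶ − 42x⁵ + 71x⁴ − 49x³ + 79x² − 15x + 9) ÷ lead(D) = 7x⁶ ÷ −x² = −7x⁴. Subtract (−7x⁴)·D = 7x⁶ − 42x⁵ + 63x⁴. Remainder: 8x⁴ − 49x³ + 79x² − 15x + 9.
Step 3: lead(8x⁴ − 49x³ + 79x² − 15x + 9) ÷ lead(D) = 8x⁴ ÷ −x² = −8x². Subtract (−8x²)·D = 8x⁴ − 48x³ + 72x². Remainder: −x³ + 7x² − 15x + 9.
Step 4: lead(−x³ + 7x² − 15x + 9) ÷ lead(D) = −x³ ÷ −x² = x. Subtract (x)·D = −x³ + 6x² − 9x. Remainder: x² − 6x + 9.
Step 5: lead(x² − 6x + 9) ÷ lead(D) = x² ÷ −x² = −1. Subtract (−1)·D = x² − 6x + 9. Remainder: 0.

R = [0], so D(x) is a factor of P(x). yes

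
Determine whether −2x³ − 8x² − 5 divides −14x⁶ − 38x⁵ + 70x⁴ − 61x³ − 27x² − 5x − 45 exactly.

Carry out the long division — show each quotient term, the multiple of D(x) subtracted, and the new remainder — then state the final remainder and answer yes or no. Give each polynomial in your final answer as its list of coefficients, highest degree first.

R = [0], so D(x) is a factor of P(x). yes

Step 1: lead(−14x⁶ − 38x⁵ + 70x⁴ − 61x³ − 27x² − 5x − 45) ÷ lead(D) = −14x⁶ ÷ −2x³ = 7x³. Subtract (7x³)·D = −14x⁶ − 56x⁵ − 35x³. Remainder: 18x⁵ + 70x⁴ − 26x³ − 27x² − 5x − 45.
Step 2: lead(18x⁵ + 70x⁴ − 26x³ − 27x² − 5x − 45) ÷ lead(D) = 18x⁵ ÷ −2x³ = −9x². Subtract (−9x²)·D = 18x⁵ + 72x⁴ + 45x². Remainder: −2x⁴ − 26x³ − 72x² − 5x − 45.
Step 3: lead(−2x⁴ − 26x³ − 72x² − 5x − 45) ÷ lead(D) = −2x⁴ ÷ −2x³ = x. Subtract (x)·D = −2x⁴ − 8x³ − 5x. Remainder: −18x³ − 72x² − 45.
Step 4: lead(−18x³ − 72x² − 45) ÷ lead(D) = −18x³ ÷ −2x³ = 9. Subtract (9)·D = −18x³ − 72x² − 45. Remainder: 0.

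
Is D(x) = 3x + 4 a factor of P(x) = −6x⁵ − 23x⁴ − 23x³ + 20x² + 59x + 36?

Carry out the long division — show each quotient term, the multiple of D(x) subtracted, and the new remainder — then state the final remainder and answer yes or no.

Step 1: lead(−6x⁵ − 23x⁴ − 23x³ + 20x² + 59x + 36) ÷ lead(D) = −6x⁵ ÷ 3x = −2x⁴. Subtract (−2x⁴)·D = −6x⁵ − 8x⁴. Remainder: −15x⁴ − 23x³ + 20x² + 59x + 36.
Step 2: lead(−15x⁴ − 23x³ + 20x² + 59x + 36) ÷ lead(D) = −15x⁴ ÷ 3x = −5x³. Subtract (−5x³)·D = −15x⁴ − 20x³. Remainder: −3x³ + 20x² + 59x + 36.
Step 3: lead(−3x³ + 20x² + 59x + 36) ÷ lead(D) = −3x³ ÷ 3x = −x². Subtract (−x²)·D = −3x³ − 4x². Remainder: 24x² + 59x + 36.
Step 4: lead(24x² + 59x + 36) ÷ lead(D) = 24x² ÷ 3x = 8x. Subtract (8x)·D = 24x² + 32x. Remainder: 27x + 36.
Step 5: lead(27x + 36) ÷ lead(D) = 27x ÷ 3x = 9. Subtract (9)·D = 27x + 36. Remainder: 0.

R(x) = 0, so D(x) is a factor of P(x). yes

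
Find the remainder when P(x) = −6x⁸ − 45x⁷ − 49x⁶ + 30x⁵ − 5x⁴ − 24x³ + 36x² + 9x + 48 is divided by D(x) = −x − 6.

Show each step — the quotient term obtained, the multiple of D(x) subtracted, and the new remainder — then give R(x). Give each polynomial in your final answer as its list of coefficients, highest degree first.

R = [-6]

Step 1: lead(−6x⁸ − 45x⁷ − 49x⁶ + 30x⁵ − 5x⁴ − 24x³ + 36x² + 9x + 48) ÷ lead(D) = −6x⁸ ÷ −x = 6x⁷. Subtract (6x⁷)·D = −6x⁸ − 36x⁷. Remainder: −9x⁷ − 49x⁶ + 30x⁵ − 5x⁴ − 24x³ + 36x² + 9x + 48.
Step 2: lead(−9x⁷ − 49x⁶ + 30x⁵ − 5x⁴ − 24x³ + 36x² + 9x + 48) ÷ lead(D) = −9x⁷ ÷ −x = 9x⁶. Subtract (9x⁶)·D = −9x⁷ − 54x⁶. Remainder: 5x⁶ + 30x⁵ − 5x⁴ − 24x³ + 36x² + 9x + 48.
Step 3: lead(5x⁶ + 30x⁵ − 5x⁴ − 24x³ + 36x² + 9x + 48) ÷ lead(D) = 5x⁶ ÷ −x = −5x⁵. Subtract (−5x⁵)·D = 5x⁶ + 30x⁵. Remainder: −5x⁴ − 24x³ + 36x² + 9x + 48.
Step 4: lead(−5x⁴ − 24x³ + 36x² + 9x + 48) ÷ lead(D) = −5x⁴ ÷ −x = 5x³. Subtract (5x³)·D = −5x⁴ − 30x³. Remainder: 6x³ + 36x² + 9x + 48.
Step 5: lead(6x³ + 36x² + 9x + 48) ÷ lead(D) = 6x³ ÷ −x = −6x². Subtract (−6x²)·D = 6x³ + 36x². Remainder: 9x + 48.
Step 6: lead(9x + 48) ÷ lead(D) = 9x ÷ −x = −9. Subtract (−9)·D = 9x + 54. Remainder: −6.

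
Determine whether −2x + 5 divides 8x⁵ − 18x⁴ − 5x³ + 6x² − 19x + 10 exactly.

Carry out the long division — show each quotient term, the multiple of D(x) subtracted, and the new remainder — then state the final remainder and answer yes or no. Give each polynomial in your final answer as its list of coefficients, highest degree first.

R = [0], so D(x) is a factor of P(x). yes

Step 1: lead(8x⁵ − 18x⁴ − 5x³ + 6x² − 19x + 10) ÷ lead(D) = 8x⁵ ÷ −2x = −4x⁴. Subtract (−4x⁴)·D = 8x⁵ − 20x⁴. Remainder: 2x⁴ − 5x³ + 6x² − 19x + 10.
Step 2: lead(2x⁴ − 5x³ + 6x² − 19x + 10) ÷ lead(D) = 2x⁴ ÷ −2x = −x³. Subtract (−x³)·D = 2x⁴ − 5x³. Remainder: 6x² − 19x + 10.
Step 3: lead(6x² − 19x + 10) ÷ lead(D) = 6x² ÷ −2x = −3x. Subtract (−3x)·D = 6x² − 15x. Remainder: −4x + 10.
Step 4: lead(−4x + 10) ÷ lead(D) = −4x ÷ −2x = 2. Subtract (2)·D = −4x + 10. Remainder: 0.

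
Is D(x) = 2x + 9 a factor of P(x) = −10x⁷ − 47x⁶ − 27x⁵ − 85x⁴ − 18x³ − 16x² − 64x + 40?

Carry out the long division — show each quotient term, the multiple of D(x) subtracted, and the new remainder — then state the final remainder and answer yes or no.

R(x) = 4, so D(x) is not a factor of P(x). no

Step 1: lead(−10x⁷ − 47x⁶ − 27x⁵ − 85x⁴ − 18x³ − 16x² − 64x + 40) ÷ lead(D) = −10x⁷ ÷ 2x = −5x⁶. Subtract (−5x⁶)·D = −10x⁷ − 45x⁶. Remainder: −2x⁶ − 27x⁵ − 85x⁴ − 18x³ − 16x² − 64x + 40.
Step 2: lead(−2x⁶ − 27x⁵ − 85x⁴ − 18x³ − 16x² − 64x + 40) ÷ lead(D) = −2x⁶ ÷ 2x = −x⁵. Subtract (−x⁵)·D = −2x⁶ − 9x⁵. Remainder: −18x⁵ − 85x⁴ − 18x³ − 16x² − 64x + 40.
Step 3: lead(−18x⁵ − 85x⁴ − 18x³ − 16x² − 64x + 40) ÷ lead(D) = −18x⁵ ÷ 2x = −9x⁴. Subtract (−9x⁴)·D = −18x⁵ − 81x⁴. Remainder: −4x⁴ − 18x³ − 16x² − 64x + 40.
Step 4: lead(−4x⁴ − 18x³ − 16x² − 64x + 40) ÷ lead(D) = −4x⁴ ÷ 2x = −2x³. Subtract (−2x³)·D = −4x⁴ − 18x³. Remainder: −16x² − 64x + 40.
Step 5: lead(−16x² − 64x + 40) ÷ lead(D) = −16x² ÷ 2x = −8x. Subtract (−8x)·D = −16x² − 72x. Remainder: 8x + 40.
Step 6: lead(8x + 40) ÷ lead(D) = 8x ÷ 2x = 4. Subtract (4)·D = 8x + 36. Remainder: 4.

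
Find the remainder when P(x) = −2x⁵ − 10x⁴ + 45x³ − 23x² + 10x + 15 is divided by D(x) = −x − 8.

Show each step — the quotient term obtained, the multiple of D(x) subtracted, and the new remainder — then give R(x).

Step 1: lead(−2x⁵ − 10x⁴ + 45x³ − 23x² + 10x + 15) ÷ lead(D) = −2x⁵ ÷ −x = 2x⁴. Subtract (2x⁴)·D = −2x⁵ − 16x⁴. Remainder: 6x⁴ + 45x³ − 23x² + 10x + 15.
Step 2: lead(6x⁴ + 45x³ − 23x² + 10x + 15) ÷ lead(D) = 6x⁴ ÷ −x = −6x³. Subtract (−6x³)·D = 6x⁴ + 48x³. Remainder: −3x³ − 23x² + 10x + 15.
Step 3: lead(−3x³ − 23x² + 10x + 15) ÷ lead(D) = −3x³ ÷ −x = 3x². Subtract (3x²)·D = −3x³ − 24x². Remainder: x² + 10x + 15.
Step 4: lead(x² + 10x + 15) ÷ lead(D) = x² ÷ −x = −x. Subtract (−x)·D = x² + 8x. Remainder: 2x + 15.
Step 5: lead(2x + 15) ÷ lead(D) = 2x ÷ −x = −2. Subtract (−2)·D = 2x + 16. Remainder: −1.

R(x) = −1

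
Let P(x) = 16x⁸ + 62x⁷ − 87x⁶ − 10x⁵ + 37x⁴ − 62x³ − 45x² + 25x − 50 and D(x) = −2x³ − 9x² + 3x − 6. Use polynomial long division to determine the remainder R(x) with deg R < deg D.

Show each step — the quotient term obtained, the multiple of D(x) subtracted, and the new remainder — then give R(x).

Step 1: lead(16x⁸ + 62x⁷ − 87x⁶ − 10x⁵ + 37x⁴ − 62x³ − 45x² + 25x − 50) ÷ lead(D) = 16x⁸ ÷ −2x³ = −8x⁵. Subtract (−8x⁵)·D = 16x⁸ + 72x⁷ − 24x⁶ + 48x⁵. Remainder: −10x⁷ − 63x⁶ − 58x⁵ + 37x⁴ − 62x³ − 45x² + 25x − 50.
Step 2: lead(−10x⁷ − 63x⁶ − 58x⁵ + 37x⁴ − 62x³ − 45x² + 25x − 50) ÷ lead(D) = −10x⁷ ÷ −2x³ = 5x⁴. Subtract (5x⁴)·D = −10x⁷ − 45x⁶ + 15x⁵ − 30x⁴. Remainder: −18x⁶ − 73x⁵ + 67x⁴ − 62x³ − 45x² + 25x − 50.
Step 3: lead(−18x⁶ − 73x⁵ + 67x⁴ − 62x³ − 45x² + 25x − 50) ÷ lead(D) = −18x⁶ ÷ −2x³ = 9x³. Subtract (9x³)·D = −18x⁶ − 81x⁵ + 27x⁴ − 54x³. Remainder: 8x⁵ + 40x⁴ − 8x³ − 45x² + 25x − 50.
Step 4: lead(8x⁵ + 40x⁴ − 8x³ − 45x² + 25x − 50) ÷ lead(D) = 8x⁵ ÷ −2x³ = −4x². Subtract (−4x²)·D = 8x⁵ + 36x⁴ − 12x³ + 24x². Remainder: 4x⁴ + 4x³ − 69x² + 25x − 50.
Step 5: lead(4x⁴ + 4x³ − 69x² + 25x − 50) ÷ lead(D) = 4x⁴ ÷ −2x³ = −2x. Subtract (−2x)·D = 4x⁴ + 18x³ − 6x² + 12x. Remainder: −14x³ − 63x² + 13x − 50.
Step 6: lead(−14x³ − 63x² + 13x − 50) ÷ lead(D) = −14x³ ÷ −2x³ = 7. Subtract (7)·D = −14x³ − 63x² + 21x − 42. Remainder: −8x − 8.

R(x) = −8x − 8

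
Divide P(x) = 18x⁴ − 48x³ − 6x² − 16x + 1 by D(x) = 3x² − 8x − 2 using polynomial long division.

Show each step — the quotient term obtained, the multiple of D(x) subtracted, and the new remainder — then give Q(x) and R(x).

Step 1: lead(18x⁴ − 48x³ − 6x² − 16x + 1) ÷ lead(D) = 18x⁴ ÷ 3x² = 6x². Subtract (6x²)·D = 18x⁴ − 48x³ − 12x². Remainder: 6x² − 16x + 1.
Step 2: lead(6x² − 16x + 1) ÷ lead(D) = 6x² ÷ 3x² = 2. Subtract (2)·D = 6x² − 16x − 4. Remainder: 5.

Q(x) = 6x² + 2; R(x) = 5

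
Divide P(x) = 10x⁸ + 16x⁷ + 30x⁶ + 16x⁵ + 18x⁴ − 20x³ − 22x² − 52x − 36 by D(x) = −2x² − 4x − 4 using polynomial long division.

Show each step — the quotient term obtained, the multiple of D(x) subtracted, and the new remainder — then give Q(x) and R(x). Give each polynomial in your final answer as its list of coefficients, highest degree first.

Q = [-5, 2, -9, 6, -3, 4, 9]; R = [0]

Step 1: lead(10x⁸ + 16x⁷ + 30x⁶ + 16x⁵ + 18x⁴ − 20x³ − 22x² − 52x − 36) ÷ lead(D) = 10x⁸ ÷ −2x² = −5x⁶. Subtract (−5x⁶)·D = 10x⁸ + 20x⁷ + 20x⁶. Remainder: −4x⁷ + 10x⁶ + 16x⁵ + 18x⁴ − 20x³ − 22x² − 52x − 36.
Step 2: lead(−4x⁷ + 10x⁶ + 16x⁵ + 18x⁴ − 20x³ − 22x² − 52x − 36) ÷ lead(D) = −4x⁷ ÷ −2x² = 2x⁵. Subtract (2x⁵)·D = −4x⁷ − 8x⁶ − 8x⁵. Remainder: 18x⁶ + 24x⁵ + 18x⁴ − 20x³ − 22x² − 52x − 36.
Step 3: lead(18x⁶ + 24x⁵ + 18x⁴ − 20x³ − 22x² − 52x − 36) ÷ lead(D) = 18x⁶ ÷ −2x² = −9x⁴. Subtract (−9x⁴)·D = 18x⁶ + 36x⁵ + 36x⁴. Remainder: −12x⁵ − 18x⁴ − 20x³ − 22x² − 52x − 36.
Step 4: lead(−12x⁵ − 18x⁴ − 20x³ − 22x² − 52x − 36) ÷ lead(D) = −12x⁵ ÷ −2x² = 6x³. Subtract (6x³)·D = −12x⁵ − 24x⁴ − 24x³. Remainder: 6x⁴ + 4x³ − 22x² − 52x − 36.
Step 5: lead(6x⁴ + 4x³ − 22x² − 52x − 36) ÷ lead(D) = 6x⁴ ÷ −2x² = −3x². Subtract (−3x²)·D = 6x⁴ + 12x³ + 12x². Remainder: −8x³ − 34x² − 52x − 36.
Step 6: lead(−8x³ − 34x² − 52x − 36) ÷ lead(D) = −8x³ ÷ −2x² = 4x. Subtract (4x)·D = −8x³ − 16x² − 16x. Remainder: −18x² − 36x − 36.
Step 7: lead(−18x² − 36x − 36) ÷ lead(D) = −18x² ÷ −2x² = 9. Subtract (9)·D = −18x² − 36x − 36. Remainder: 0.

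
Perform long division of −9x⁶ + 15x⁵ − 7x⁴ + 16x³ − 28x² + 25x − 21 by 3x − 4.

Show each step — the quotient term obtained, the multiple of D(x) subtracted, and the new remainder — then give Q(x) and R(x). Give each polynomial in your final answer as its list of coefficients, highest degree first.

Q = [-3, 1, -1, 4, -4, 3]; R = [-9]

Step 1: lead(−9x⁶ + 15x⁵ − 7x⁴ + 16x³ − 28x² + 25x − 21) ÷ lead(D) = −9x⁶ ÷ 3x = −3x⁵. Subtract (−3x⁵)·D = −9x⁶ + 12x⁵. Remainder: 3x⁵ − 7x⁴ + 16x³ − 28x² + 25x − 21.
Step 2: lead(3x⁵ − 7x⁴ + 16x³ − 28x² + 25x − 21) ÷ lead(D) = 3x⁵ ÷ 3x = x⁴. Subtract (x⁴)·D = 3x⁵ − 4x⁴. Remainder: −3x⁴ + 16x³ − 28x² + 25x − 21.
Step 3: lead(−3x⁴ + 16x³ − 28x² + 25x − 21) ÷ lead(D) = −3x⁴ ÷ 3x = −x³. Subtract (−x³)·D = −3x⁴ + 4x³. Remainder: 12x³ − 28x² + 25x − 21.
Step 4: lead(12x³ − 28x² + 25x − 21) ÷ lead(D) = 12x³ ÷ 3x = 4x². Subtract (4x²)·D = 12x³ − 16x². Remainder: −12x² + 25x − 21.
Step 5: lead(−12x² + 25x − 21) ÷ lead(D) = −12x² ÷ 3x = −4x. Subtract (−4x)·D = −12x² + 16x. Remainder: 9x − 21.
Step 6: lead(9x − 21) ÷ lead(D) = 9x ÷ 3x = 3. Subtract (3)·D = 9x − 12. Remainder: −9.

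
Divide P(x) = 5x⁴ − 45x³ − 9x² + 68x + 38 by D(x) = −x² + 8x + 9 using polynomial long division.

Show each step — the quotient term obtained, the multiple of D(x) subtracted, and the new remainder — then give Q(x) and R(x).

Q(x) = −5x² + 5x + 4; R(x) = −9x + 2

Step 1: lead(5x⁴ − 45x³ − 9x² + 68x + 38) ÷ lead(D) = 5x⁴ ÷ −x² = −5x². Subtract (−5x²)·D = 5x⁴ − 40x³ − 45x². Remainder: −5x³ + 36x² + 68x + 38.
Step 2: lead(−5x³ + 36x² + 68x + 38) ÷ lead(D) = −5x³ ÷ −x² = 5x. Subtract (5x)·D = −5x³ + 40x² + 45x. Remainder: −4x² + 23x + 38.
Step 3: lead(−4x² + 23x + 38) ÷ lead(D) = −4x² ÷ −x² = 4. Subtract (4)·D = −4x² + 32x + 36. Remainder: −9x + 2.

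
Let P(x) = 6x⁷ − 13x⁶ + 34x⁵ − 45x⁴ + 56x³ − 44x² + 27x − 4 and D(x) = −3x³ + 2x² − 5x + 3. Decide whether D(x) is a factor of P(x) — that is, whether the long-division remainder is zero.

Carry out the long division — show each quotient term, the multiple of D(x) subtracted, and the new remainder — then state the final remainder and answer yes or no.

R(x) = 5, so D(x) is not a factor of P(x). no

Step 1: lead(6x⁷ − 13x⁶ + 34x⁵ − 45x⁴ + 56x³ − 44x² + 27x − 4) ÷ lead(D) = 6x⁷ ÷ −3x³ = −2x⁴. Subtract (−2x⁴)·D = 6x⁷ − 4x⁶ + 10x⁵ − 6x⁴. Remainder: −9x⁶ + 24x⁵ − 39x⁴ + 56x³ − 44x² + 27x − 4.
Step 2: lead(−9x⁶ + 24x⁵ − 39x⁴ + 56x³ − 44x² + 27x − 4) ÷ lead(D) = −9x⁶ ÷ −3x³ = 3x³. Subtract (3x³)·D = −9x⁶ + 6x⁵ − 15x⁴ + 9x³. Remainder: 18x⁵ − 24x⁴ + 47x³ − 44x² + 27x − 4.
Step 3: lead(18x⁵ − 24x⁴ + 47x³ − 44x² + 27x − 4) ÷ lead(D) = 18x⁵ ÷ −3x³ = −6x². Subtract (−6x²)·D = 18x⁵ − 12x⁴ + 30x³ − 18x². Remainder: −12x⁴ + 17x³ − 26x² + 27x − 4.
Step 4: lead(−12x⁴ + 17x³ − 26x² + 27x − 4) ÷ lead(D) = −12x⁴ ÷ −3x³ = 4x. Subtract (4x)·D = −12x⁴ + 8x³ − 20x² + 12x. Remainder: 9x³ − 6x² + 15x − 4.
Step 5: lead(9x³ − 6x² + 15x − 4) ÷ lead(D) = 9x³ ÷ −3x³ = −3. Subtract (−3)·D = 9x³ − 6x² + 15x − 9. Remainder: 5.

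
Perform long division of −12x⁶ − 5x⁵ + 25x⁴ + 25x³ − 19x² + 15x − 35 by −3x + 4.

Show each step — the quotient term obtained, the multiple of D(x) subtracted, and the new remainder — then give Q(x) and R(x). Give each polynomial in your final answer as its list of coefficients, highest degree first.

Q = [4, 7, 1, -7, -3, -9]; R = [1]

Step 1: lead(−12x⁶ − 5x⁵ + 25x⁴ + 25x³ − 19x² + 15x − 35) ÷ lead(D) = −12x⁶ ÷ −3x = 4x⁵. Subtract (4x⁵)·D = −12x⁶ + 16x⁵. Remainder: −21x⁵ + 25x⁴ + 25x³ − 19x² + 15x − 35.
Step 2: lead(−21x⁵ + 25x⁴ + 25x³ − 19x² + 15x − 35) ÷ lead(D) = −21x⁵ ÷ −3x = 7x⁴. Subtract (7x⁴)·D = −21x⁵ + 28x⁴. Remainder: −3x⁴ + 25x³ − 19x² + 15x − 35.
Step 3: lead(−3x⁴ + 25x³ − 19x² + 15x − 35) ÷ lead(D) = −3x⁴ ÷ −3x = x³. Subtract (x³)·D = −3x⁴ + 4x³. Remainder: 21x³ − 19x² + 15x − 35.
Step 4: lead(21x³ − 19x² + 15x − 35) ÷ lead(D) = 21x³ ÷ −3x = −7x². Subtract (−7x²)·D = 21x³ − 28x². Remainder: 9x² + 15x − 35.
Step 5: lead(9x² + 15x − 35) ÷ lead(D) = 9x² ÷ −3x = −3x. Subtract (−3x)·D = 9x² − 12x. Remainder: 27x − 35.
Step 6: lead(27x − 35) ÷ lead(D) = 27x ÷ −3x = −9. Subtract (−9)·D = 27x − 36. Remainder: 1.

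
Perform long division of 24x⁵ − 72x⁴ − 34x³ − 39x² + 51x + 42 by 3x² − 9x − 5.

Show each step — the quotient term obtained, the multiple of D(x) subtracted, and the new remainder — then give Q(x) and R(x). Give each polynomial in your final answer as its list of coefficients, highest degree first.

Q = [8, 0, 2, -7]; R = [-2, 7]

Step 1: lead(24x⁵ − 72x⁴ − 34x³ − 39x² + 51x + 42) ÷ lead(D) = 24x⁵ ÷ 3x² = 8x³. Subtract (8x³)·D = 24x⁵ − 72x⁴ − 40x³. Remainder: 6x³ − 39x² + 51x + 42.
Step 2: lead(6x³ − 39x² + 51x + 42) ÷ lead(D) = 6x³ ÷ 3x² = 2x. Subtract (2x)·D = 6x³ − 18x² − 10x. Remainder: −21x² + 61x + 42.
Step 3: lead(−21x² + 61x + 42) ÷ lead(D) = −21x² ÷ 3x² = −7. Subtract (−7)·D = −21x² + 63x + 35. Remainder: −2x + 7.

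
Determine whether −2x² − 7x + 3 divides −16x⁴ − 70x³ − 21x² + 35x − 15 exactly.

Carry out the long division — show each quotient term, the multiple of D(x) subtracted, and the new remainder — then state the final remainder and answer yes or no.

R(x) = −9, so D(x) is not a factor of P(x). no

Step 1: lead(−16x⁴ − 70x³ − 21x² + 35x − 15) ÷ lead(D) = −16x⁴ ÷ −2x² = 8x². Subtract (8x²)·D = −16x⁴ − 56x³ + 24x². Remainder: −14x³ − 45x² + 35x − 15.
Step 2: lead(−14x³ − 45x² + 35x − 15) ÷ lead(D) = −14x³ ÷ −2x² = 7x. Subtract (7x)·D = −14x³ − 49x² + 21x. Remainder: 4x² + 14x − 15.
Step 3: lead(4x² + 14x − 15) ÷ lead(D) = 4x² ÷ −2x² = −2. Subtract (−2)·D = 4x² + 14x − 6. Remainder: −9.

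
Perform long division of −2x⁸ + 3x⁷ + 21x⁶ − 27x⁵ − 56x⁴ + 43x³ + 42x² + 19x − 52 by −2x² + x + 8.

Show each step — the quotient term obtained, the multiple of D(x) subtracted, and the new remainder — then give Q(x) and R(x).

Step 1: lead(−2x⁸ + 3x⁷ + 21x⁶ − 27x⁵ − 56x⁴ + 43x³ + 42x² + 19x − 52) ÷ lead(D) = −2x⁸ ÷ −2x² = x⁶. Subtract (x⁶)·D = −2x⁸ + x⁷ + 8x⁶. Remainder: 2x⁷ + 13x⁶ − 27x⁵ − 56x⁴ + 43x³ + 42x² + 19x − 52.
Step 2: lead(2x⁷ + 13x⁶ − 27x⁵ − 56x⁴ + 43x³ + 42x² + 19x − 52) ÷ lead(D) = 2x⁷ ÷ −2x² = −x⁵. Subtract (−x⁵)·D = 2x⁷ − x⁶ − 8x⁵. Remainder: 14x⁶ − 19x⁵ − 56x⁴ + 43x³ + 42x² + 19x − 52.
Step 3: lead(14x⁶ − 19x⁵ − 56x⁴ + 43x³ + 42x² + 19x − 52) ÷ lead(D) = 14x⁶ ÷ −2x² = −7x⁴. Subtract (−7x⁴)·D = 14x⁶ − 7x⁵ − 56x⁴. Remainder: −12x⁵ + 43x³ + 42x² + 19x − 52.
Step 4: lead(−12x⁵ + 43x³ + 42x² + 19x − 52) ÷ lead(D) = −12x⁵ ÷ −2x² = 6x³. Subtract (6x³)·D = −12x⁵ + 6x⁴ + 48x³. Remainder: −6x⁴ − 5x³ + 42x² + 19x − 52.
Step 5: lead(−6x⁴ − 5x³ + 42x² + 19x − 52) ÷ lead(D) = −6x⁴ ÷ −2x² = 3x². Subtract (3x²)·D = −6x⁴ + 3x³ + 24x². Remainder: −8x³ + 18x² + 19x − 52.
Step 6: lead(−8x³ + 18x² + 19x − 52) ÷ lead(D) = −8x³ ÷ −2x² = 4x. Subtract (4x)·D = −8x³ + 4x² + 32x. Remainder: 14x² − 13x − 52.
Step 7: lead(14x² − 13x − 52) ÷ lead(D) = 14x² ÷ −2x² = −7. Subtract (−7)·D = 14x² − 7x − 56. Remainder: −6x + 4.

Q(x) = x⁶ − x⁵ − 7x⁴ + 6x³ + 3x² + 4x − 7; R(x) = −6x + 4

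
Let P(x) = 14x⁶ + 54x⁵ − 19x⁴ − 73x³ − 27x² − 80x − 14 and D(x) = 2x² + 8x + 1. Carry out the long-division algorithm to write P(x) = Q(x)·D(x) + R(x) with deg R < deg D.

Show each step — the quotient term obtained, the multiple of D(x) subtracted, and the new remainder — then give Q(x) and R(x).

Q(x) = 7x⁴ − x³ − 9x² − 9; R(x) = −8x − 5

Step 1: lead(14x⁶ + 54x⁵ − 19x⁴ − 73x³ − 27x² − 80x − 14) ÷ lead(D) = 14x⁶ ÷ 2x² = 7x⁴. Subtract (7x⁴)·D = 14x⁶ + 56x⁵ + 7x⁴. Remainder: −2x⁵ − 26x⁴ − 73x³ − 27x² − 80x − 14.
Step 2: lead(−2x⁵ − 26x⁴ − 73x³ − 27x² − 80x − 14) ÷ lead(D) = −2x⁵ ÷ 2x² = −x³. Subtract (−x³)·D = −2x⁵ − 8x⁴ − x³. Remainder: −18x⁴ − 72x³ − 27x² − 80x − 14.
Step 3: lead(−18x⁴ − 72x³ − 27x² − 80x − 14) ÷ lead(D) = −18x⁴ ÷ 2x² = −9x². Subtract (−9x²)·D = −18x⁴ − 72x³ − 9x². Remainder: −18x² − 80x − 14.
Step 4: lead(−18x² − 80x − 14) ÷ lead(D) = −18x² ÷ 2x² = −9. Subtract (−9)·D = −18x² − 72x − 9. Remainder: −8x − 5.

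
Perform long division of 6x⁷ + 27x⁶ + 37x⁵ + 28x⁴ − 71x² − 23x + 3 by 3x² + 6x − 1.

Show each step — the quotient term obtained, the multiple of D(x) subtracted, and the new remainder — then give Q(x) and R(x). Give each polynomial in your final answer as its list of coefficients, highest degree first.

Step 1: lead(6x⁷ + 27x⁶ + 37x⁵ + 28x⁴ − 71x² − 23x + 3) ÷ lead(D) = 6x⁷ ÷ 3x² = 2x⁵. Subtract (2x⁵)·D = 6x⁷ + 12x⁶ − 2x⁵. Remainder: 15x⁶ + 39x⁵ + 28x⁴ − 71x² − 23x + 3.
Step 2: lead(15x⁶ + 39x⁵ + 28x⁴ − 71x² − 23x + 3) ÷ lead(D) = 15x⁶ ÷ 3x² = 5x⁴. Subtract (5x⁴)·D = 15x⁶ + 30x⁵ − 5x⁴. Remainder: 9x⁵ + 33x⁴ − 71x² − 23x + 3.
Step 3: lead(9x⁵ + 33x⁴ − 71x² − 23x + 3) ÷ lead(D) = 9x⁵ ÷ 3x² = 3x³. Subtract (3x³)·D = 9x⁵ + 18x⁴ − 3x³. Remainder: 15x⁴ + 3x³ − 71x² − 23x + 3.
Step 4: lead(15x⁴ + 3x³ − 71x² − 23x + 3) ÷ lead(D) = 15x⁴ ÷ 3x² = 5x². Subtract (5x²)·D = 15x⁴ + 30x³ − 5x². Remainder: −27x³ − 66x² − 23x + 3.
Step 5: lead(−27x³ − 66x² − 23x + 3) ÷ lead(D) = −27x³ ÷ 3x² = −9x. Subtract (−9x)·D = −27x³ − 54x² + 9x. Remainder: −12x² − 32x + 3.
Step 6: lead(−12x² − 32x + 3) ÷ lead(D) = −12x² ÷ 3x² = −4. Subtract (−4)·D = −12x² − 24x + 4. Remainder: −8x − 1.

Q = [2, 5, 3, 5, -9, -4]; R = [-8, -1]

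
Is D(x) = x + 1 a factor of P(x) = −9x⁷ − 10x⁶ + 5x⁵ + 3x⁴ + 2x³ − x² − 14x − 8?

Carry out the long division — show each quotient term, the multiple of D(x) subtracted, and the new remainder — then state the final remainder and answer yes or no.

Step 1: lead(−9x⁷ − 10x⁶ + 5x⁵ + 3x⁴ + 2x³ − x² − 14x − 8) ÷ lead(D) = −9x⁷ ÷ x = −9x⁶. Subtract (−9x⁶)·D = −9x⁷ − 9x⁶. Remainder: −x⁶ + 5x⁵ + 3x⁴ + 2x³ − x² − 14x − 8.
Step 2: lead(−x⁶ + 5x⁵ + 3x⁴ + 2x³ − x² − 14x − 8) ÷ lead(D) = −x⁶ ÷ x = −x⁵. Subtract (−x⁵)·D = −x⁶ − x⁵. Remainder: 6x⁵ + 3x⁴ + 2x³ − x² − 14x − 8.
Step 3: lead(6x⁵ + 3x⁴ + 2x³ − x² − 14x − 8) ÷ lead(D) = 6x⁵ ÷ x = 6x⁴. Subtract (6x⁴)·D = 6x⁵ + 6x⁴. Remainder: −3x⁴ + 2x³ − x² − 14x − 8.
Step 4: lead(−3x⁴ + 2x³ − x² − 14x − 8) ÷ lead(D) = −3x⁴ ÷ x = −3x³. Subtract (−3x³)·D = −3x⁴ − 3x³. Remainder: 5x³ − x² − 14x − 8.
Step 5: lead(5x³ − x² − 14x − 8) ÷ lead(D) = 5x³ ÷ x = 5x². Subtract (5x²)·D = 5x³ + 5x². Remainder: −6x² − 14x − 8.
Step 6: lead(−6x² − 14x − 8) ÷ lead(D) = −6x² ÷ x = −6x. Subtract (−6x)·D = −6x² − 6x. Remainder: −8x − 8.
Step 7: lead(−8x − 8) ÷ lead(D) = −8x ÷ x = −8. Subtract (−8)·D = −8x − 8. Remainder: 0.

R(x) = 0, so D(x) is a factor of P(x). yes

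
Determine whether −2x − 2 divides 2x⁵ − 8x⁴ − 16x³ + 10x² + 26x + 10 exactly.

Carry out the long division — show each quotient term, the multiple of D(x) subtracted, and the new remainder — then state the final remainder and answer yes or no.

R(x) = 0, so D(x) is a factor of P(x). yes

Step 1: lead(2x⁵ − 8x⁴ − 16x³ + 10x² + 26x + 10) ÷ lead(D) = 2x⁵ ÷ −2x = −x⁴. Subtract (−x⁴)·D = 2x⁵ + 2x⁴. Remainder: −10x⁴ − 16x³ + 10x² + 26x + 10.
Step 2: lead(−10x⁴ − 16x³ + 10x² + 26x + 10) ÷ lead(D) = −10x⁴ ÷ −2x = 5x³. Subtract (5x³)·D = −10x⁴ − 10x³. Remainder: −6x³ + 10x² + 26x + 10.
Step 3: lead(−6x³ + 10x² + 26x + 10) ÷ lead(D) = −6x³ ÷ −2x = 3x². Subtract (3x²)·D = −6x³ − 6x². Remainder: 16x² + 26x + 10.
Step 4: lead(16x² + 26x + 10) ÷ lead(D) = 16x² ÷ −2x = −8x. Subtract (−8x)·D = 16x² + 16x. Remainder: 10x + 10.
Step 5: lead(10x + 10) ÷ lead(D) = 10x ÷ −2x = −5. Subtract (−5)·D = 10x + 10. Remainder: 0.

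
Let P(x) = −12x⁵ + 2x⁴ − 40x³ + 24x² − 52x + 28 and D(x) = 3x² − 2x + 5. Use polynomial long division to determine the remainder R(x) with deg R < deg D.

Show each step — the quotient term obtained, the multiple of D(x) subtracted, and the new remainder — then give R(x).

Step 1: lead(−12x⁵ + 2x⁴ − 40x³ + 24x² − 52x + 28) ÷ lead(D) = −12x⁵ ÷ 3x² = −4x³. Subtract (−4x³)·D = −12x⁵ + 8x⁴ − 20x³. Remainder: −6x⁴ − 20x³ + 24x² − 52x + 28.
Step 2: lead(−6x⁴ − 20x³ + 24x² − 52x + 28) ÷ lead(D) = −6x⁴ ÷ 3x² = −2x². Subtract (−2x²)·D = −6x⁴ + 4x³ − 10x². Remainder: −24x³ + 34x² − 52x + 28.
Step 3: lead(−24x³ + 34x² − 52x + 28) ÷ lead(D) = −24x³ ÷ 3x² = −8x. Subtract (−8x)·D = −24x³ + 16x² − 40x. Remainder: 18x² − 12x + 28.
Step 4: lead(18x² − 12x + 28) ÷ lead(D) = 18x² ÷ 3x² = 6. Subtract (6)·D = 18x² − 12x + 30. Remainder: −2.

R(x) = −2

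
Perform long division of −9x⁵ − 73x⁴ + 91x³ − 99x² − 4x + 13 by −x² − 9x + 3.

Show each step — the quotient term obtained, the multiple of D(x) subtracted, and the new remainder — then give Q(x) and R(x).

Q(x) = 9x³ − 8x² + 8x + 3; R(x) = −x + 4

Step 1: lead(−9x⁵ − 73x⁴ + 91x³ − 99x² − 4x + 13) ÷ lead(D) = −9x⁵ ÷ −x² = 9x³. Subtract (9x³)·D = −9x⁵ − 81x⁴ + 27x³. Remainder: 8x⁴ + 64x³ − 99x² − 4x + 13.
Step 2: lead(8x⁴ + 64x³ − 99x² − 4x + 13) ÷ lead(D) = 8x⁴ ÷ −x² = −8x². Subtract (−8x²)·D = 8x⁴ + 72x³ − 24x². Remainder: −8x³ − 75x² − 4x + 13.
Step 3: lead(−8x³ − 75x² − 4x + 13) ÷ lead(D) = −8x³ ÷ −x² = 8x. Subtract (8x)·D = −8x³ − 72x² + 24x. Remainder: −3x² − 28x + 13.
Step 4: lead(−3x² − 28x + 13) ÷ lead(D) = −3x² ÷ −x² = 3. Subtract (3)·D = −3x² − 27x + 9. Remainder: −x + 4.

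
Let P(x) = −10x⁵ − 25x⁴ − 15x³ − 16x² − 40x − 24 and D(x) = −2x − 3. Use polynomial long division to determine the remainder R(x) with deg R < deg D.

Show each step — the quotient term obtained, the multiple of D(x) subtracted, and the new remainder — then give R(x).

Step 1: lead(−10x⁵ − 25x⁴ − 15x³ − 16x² − 40x − 24) ÷ lead(D) = −10x⁵ ÷ −2x = 5x⁴. Subtract (5x⁴)·D = −10x⁵ − 15x⁴. Remainder: −10x⁴ − 15x³ − 16x² − 40x − 24.
Step 2: lead(−10x⁴ − 15x³ − 16x² − 40x − 24) ÷ lead(D) = −10x⁴ ÷ −2x = 5x³. Subtract (5x³)·D = −10x⁴ − 15x³. Remainder: −16x² − 40x − 24.
Step 3: lead(−16x² − 40x − 24) ÷ lead(D) = −16x² ÷ −2x = 8x. Subtract (8x)·D = −16x² − 24x. Remainder: −16x − 24.
Step 4: lead(−16x − 24) ÷ lead(D) = −16x ÷ −2x = 8. Subtract (8)·D = −16x − 24. Remainder: 0.

R(x) = 0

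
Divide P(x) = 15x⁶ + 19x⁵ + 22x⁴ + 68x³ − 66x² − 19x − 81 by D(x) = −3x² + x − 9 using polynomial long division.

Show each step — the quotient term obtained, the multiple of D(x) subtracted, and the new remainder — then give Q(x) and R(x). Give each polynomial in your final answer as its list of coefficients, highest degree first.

Q = [-5, -8, 5, 3, 8]; R = [-9]

Step 1: lead(15x⁶ + 19x⁵ + 22x⁴ + 68x³ − 66x² − 19x − 81) ÷ lead(D) = 15x⁶ ÷ −3x² = −5x⁴. Subtract (−5x⁴)·D = 15x⁶ − 5x⁵ + 45x⁴. Remainder: 24x⁵ − 23x⁴ + 68x³ − 66x² − 19x − 81.
Step 2: lead(24x⁵ − 23x⁴ + 68x³ − 66x² − 19x − 81) ÷ lead(D) = 24x⁵ ÷ −3x² = −8x³. Subtract (−8x³)·D = 24x⁵ − 8x⁴ + 72x³. Remainder: −15x⁴ − 4x³ − 66x² − 19x − 81.
Step 3: lead(−15x⁴ − 4x³ − 66x² − 19x − 81) ÷ lead(D) = −15x⁴ ÷ −3x² = 5x². Subtract (5x²)·D = −15x⁴ + 5x³ − 45x². Remainder: −9x³ − 21x² − 19x − 81.
Step 4: lead(−9x³ − 21x² − 19x − 81) ÷ lead(D) = −9x³ ÷ −3x² = 3x. Subtract (3x)·D = −9x³ + 3x² − 27x. Remainder: −24x² + 8x − 81.
Step 5: lead(−24x² + 8x − 81) ÷ lead(D) = −24x² ÷ −3x² = 8. Subtract (8)·D = −24x² + 8x − 72. Remainder: −9.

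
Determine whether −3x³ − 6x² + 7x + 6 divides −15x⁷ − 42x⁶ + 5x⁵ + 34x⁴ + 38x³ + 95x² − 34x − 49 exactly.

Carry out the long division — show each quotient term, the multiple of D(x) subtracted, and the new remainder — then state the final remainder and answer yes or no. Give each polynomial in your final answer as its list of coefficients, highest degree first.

Step 1: lead(−15x⁷ − 42x⁶ + 5x⁵ + 34x⁴ + 38x³ + 95x² − 34x − 49) ÷ lead(D) = −15x⁷ ÷ −3x³ = 5x⁴. Subtract (5x⁴)·D = −15x⁷ − 30x⁶ + 35x⁵ + 30x⁴. Remainder: −12x⁶ − 30x⁵ + 4x⁴ + 38x³ + 95x² − 34x − 49.
Step 2: lead(−12x⁶ − 30x⁵ + 4x⁴ + 38x³ + 95x² − 34x − 49) ÷ lead(D) = −12x⁶ ÷ −3x³ = 4x³. Subtract (4x³)·D = −12x⁶ − 24x⁵ + 28x⁴ + 24x³. Remainder: −6x⁵ − 24x⁴ + 14x³ + 95x² − 34x − 49.
Step 3: lead(−6x⁵ − 24x⁴ + 14x³ + 95x² − 34x − 49) ÷ lead(D) = −6x⁵ ÷ −3x³ = 2x². Subtract (2x²)·D = −6x⁵ − 12x⁴ + 14x³ + 12x². Remainder: −12x⁴ + 83x² − 34x − 49.
Step 4: lead(−12x⁴ + 83x² − 34x − 49) ÷ lead(D) = −12x⁴ ÷ −3x³ = 4x. Subtract (4x)·D = −12x⁴ − 24x³ + 28x² + 24x. Remainder: 24x³ + 55x² − 58x − 49.
Step 5: lead(24x³ + 55x² − 58x − 49) ÷ lead(D) = 24x³ ÷ −3x³ = −8. Subtract (−8)·D = 24x³ + 48x² − 56x − 48. Remainder: 7x² − 2x − 1.

R = [7, -2, -1], so D(x) is not a factor of P(x). no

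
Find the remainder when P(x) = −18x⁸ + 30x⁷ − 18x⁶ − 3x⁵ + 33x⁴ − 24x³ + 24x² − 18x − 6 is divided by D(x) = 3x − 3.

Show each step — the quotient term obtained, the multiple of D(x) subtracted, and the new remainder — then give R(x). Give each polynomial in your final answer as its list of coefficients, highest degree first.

Step 1: lead(−18x⁸ + 30x⁷ − 18x⁶ − 3x⁵ + 33x⁴ − 24x³ + 24x² − 18x − 6) ÷ lead(D) = −18x⁸ ÷ 3x = −6x⁷. Subtract (−6x⁷)·D = −18x⁸ + 18x⁷. Remainder: 12x⁷ − 18x⁶ − 3x⁵ + 33x⁴ − 24x³ + 24x² − 18x − 6.
Step 2: lead(12x⁷ − 18x⁶ − 3x⁵ + 33x⁴ − 24x³ + 24x² − 18x − 6) ÷ lead(D) = 12x⁷ ÷ 3x = 4x⁶. Subtract (4x⁶)·D = 12x⁷ − 12x⁶. Remainder: −6x⁶ − 3x⁵ + 33x⁴ − 24x³ + 24x² − 18x − 6.
Step 3: lead(−6x⁶ − 3x⁵ + 33x⁴ − 24x³ + 24x² − 18x − 6) ÷ lead(D) = −6x⁶ ÷ 3x = −2x⁵. Subtract (−2x⁵)·D = −6x⁶ + 6x⁵. Remainder: −9x⁵ + 33x⁴ − 24x³ + 24x² − 18x − 6.
Step 4: lead(−9x⁵ + 33x⁴ − 24x³ + 24x² − 18x − 6) ÷ lead(D) = −9x⁵ ÷ 3x = −3x⁴. Subtract (−3x⁴)·D = −9x⁵ + 9x⁴. Remainder: 24x⁴ − 24x³ + 24x² − 18x − 6.
Step 5: lead(24x⁴ − 24x³ + 24x² − 18x − 6) ÷ lead(D) = 24x⁴ ÷ 3x = 8x³. Subtract (8x³)·D = 24x⁴ − 24x³. Remainder: 24x² − 18x − 6.
Step 6: lead(24x² − 18x − 6) ÷ lead(D) = 24x² ÷ 3x = 8x. Subtract (8x)·D = 24x² − 24x. Remainder: 6x − 6.
Step 7: lead(6x − 6) ÷ lead(D) = 6x ÷ 3x = 2. Subtract (2)·D = 6x − 6. Remainder: 0.

R = [0]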